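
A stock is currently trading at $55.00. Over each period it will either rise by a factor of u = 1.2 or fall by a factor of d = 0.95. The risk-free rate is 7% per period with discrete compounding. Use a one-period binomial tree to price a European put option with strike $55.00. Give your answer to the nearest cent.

$1.34

Risk-neutral probability p = (1 + 0.07 − 0.95)/(1.2 − 0.95) = 0.1200/0.2500 = 0.4800
Terminal stock prices: S_u = 66, S_d = 52.25
Terminal payoffs (K − S): max(-11, 0) = 0, max(2.75, 0) = 2.75
Node 0 (S = 55): V_0 = 1/1.07·[0.4800·0.0000 + 0.5200·2.7500] = 1.3364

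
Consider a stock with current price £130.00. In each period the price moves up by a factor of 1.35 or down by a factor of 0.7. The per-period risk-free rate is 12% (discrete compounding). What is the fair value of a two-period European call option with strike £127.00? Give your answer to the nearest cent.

£36.59

Risk-neutral probability p = (1 + 0.12 − 0.7)/(1.35 − 0.7) = 0.4200/0.6500 = 0.6462
Terminal stock prices: S_uu = 236.9, S_ud = 122.8, S_dd = 63.7
Terminal payoffs (S − K): max(109.9, 0) = 109.9, max(-4.15, 0) = 0, max(-63.3, 0) = 0
Node u (S = 175.5): V_u = 1/1.12·[0.6462·109.9250 + 0.3538·0.0000] = 63.4183
Node d (S = 91): V_d = 1/1.12·[0.6462·0.0000 + 0.3538·0.0000] = 0.0000
Node 0 (S = 130): V_0 = 1/1.12·[0.6462·63.4183 + 0.3538·0.0000] = 36.5875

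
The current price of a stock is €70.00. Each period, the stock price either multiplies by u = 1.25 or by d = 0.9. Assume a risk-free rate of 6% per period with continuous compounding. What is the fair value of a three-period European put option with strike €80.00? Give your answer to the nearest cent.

Risk-neutral probability p = (e^0.06 − 0.9)/(1.25 − 0.9) = 0.1618/0.3500 = 0.4624
Terminal stock prices: S_uuu = 136.7, S_uud = 98.44, S_udd = 70.88, S_ddd = 51.03
Terminal payoffs (K − S): max(-56.72, 0) = 0, max(-18.44, 0) = 0, max(9.125, 0) = 9.125, max(28.97, 0) = 28.97
Node uu (S = 109.4): V_uu = e^(−0.06)·[0.4624·0.0000 + 0.5376·0.0000] = 0.0000
Node ud (S = 78.75): V_ud = e^(−0.06)·[0.4624·0.0000 + 0.5376·9.1250] = 4.6200
Node dd (S = 56.7): V_dd = e^(−0.06)·[0.4624·9.1250 + 0.5376·28.9700] = 18.6412
Node u (S = 87.5): V_u = e^(−0.06)·[0.4624·0.0000 + 0.5376·4.6200] = 2.3391
Node d (S = 63): V_d = e^(−0.06)·[0.4624·4.6200 + 0.5376·18.6412] = 11.4499
Node 0 (S = 70): V_0 = e^(−0.06)·[0.4624·2.3391 + 0.5376·11.4499] = 6.8157

€6.82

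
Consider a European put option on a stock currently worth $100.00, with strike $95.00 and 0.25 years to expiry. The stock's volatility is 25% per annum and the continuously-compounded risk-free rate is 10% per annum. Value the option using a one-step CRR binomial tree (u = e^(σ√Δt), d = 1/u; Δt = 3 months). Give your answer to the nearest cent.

$2.83

CRR parameters: u = e^(σ√Δt) = e^(0.25·√0.25) = 1.1331, d = 1/u = 0.8825
Per-period rate: rΔt = 0.1·0.25 = 0.025, so R = e^0.025 = 1.0253
Risk-neutral probability p = (e^0.025 − 0.8825)/(1.1331 − 0.8825) = 0.1428/0.2507 = 0.5698
Terminal stock prices: S_u = 113.3, S_d = 88.25
Terminal payoffs (K − S): max(-18.31, 0) = 0, max(6.75, 0) = 6.75
Node 0 (S = 100): V_0 = e^(−0.025)·[0.5698·0.0000 + 0.4302·6.7503] = 2.8324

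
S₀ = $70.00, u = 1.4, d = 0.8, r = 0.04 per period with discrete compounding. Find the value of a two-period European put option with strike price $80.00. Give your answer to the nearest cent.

Risk-neutral probability p = (1 + 0.04 − 0.8)/(1.4 − 0.8) = 0.2400/0.6000 = 0.4000
Terminal stock prices: S_uu = 137.2, S_ud = 78.4, S_dd = 44.8
Terminal payoffs (K − S): max(-57.2, 0) = 0, max(1.6, 0) = 1.6, max(35.2, 0) = 35.2
Node u (S = 98): V_u = 1/1.04·[0.4000·0.0000 + 0.6000·1.6000] = 0.9231
Node d (S = 56): V_d = 1/1.04·[0.4000·1.6000 + 0.6000·35.2000] = 20.9231
Node 0 (S = 70): V_0 = 1/1.04·[0.4000·0.9231 + 0.6000·20.9231] = 12.4260

$12.43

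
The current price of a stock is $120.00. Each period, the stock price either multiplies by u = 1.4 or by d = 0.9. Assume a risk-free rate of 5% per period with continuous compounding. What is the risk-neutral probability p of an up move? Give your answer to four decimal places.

p = 0.3025

Risk-neutral probability p = (e^0.05 − 0.9)/(1.4 − 0.9) = 0.1513/0.5000 = 0.3025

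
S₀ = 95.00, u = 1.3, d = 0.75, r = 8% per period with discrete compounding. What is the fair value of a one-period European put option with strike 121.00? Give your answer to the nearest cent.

Risk-neutral probability p = (1 + 0.08 − 0.75)/(1.3 − 0.75) = 0.3300/0.5500 = 0.6000
Terminal stock prices: S_u = 123.5, S_d = 71.25
Terminal payoffs (K − S): max(-2.5, 0) = 0, max(49.75, 0) = 49.75
Node 0 (S = 95): V_0 = 1/1.08·[0.6000·0.0000 + 0.4000·49.7500] = 18.4259

18.43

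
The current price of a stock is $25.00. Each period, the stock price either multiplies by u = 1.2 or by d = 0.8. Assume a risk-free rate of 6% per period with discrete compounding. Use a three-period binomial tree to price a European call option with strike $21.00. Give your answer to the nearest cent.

Risk-neutral probability p = (1 + 0.06 − 0.8)/(1.2 − 0.8) = 0.2600/0.4000 = 0.6500
Terminal stock prices: S_uuu = 43.2, S_uud = 28.8, S_udd = 19.2, S_ddd = 12.8
Terminal payoffs (S − K): max(22.2, 0) = 22.2, max(7.8, 0) = 7.8, max(-1.8, 0) = 0, max(-8.2, 0) = 0
Node uu (S = 36): V_uu = 1/1.06·[0.6500·22.2000 + 0.3500·7.8000] = 16.1887
Node ud (S = 24): V_ud = 1/1.06·[0.6500·7.8000 + 0.3500·0.0000] = 4.7830
Node dd (S = 16): V_dd = 1/1.06·[0.6500·0.0000 + 0.3500·0.0000] = 0.0000
Node u (S = 30): V_u = 1/1.06·[0.6500·16.1887 + 0.3500·4.7830] = 11.5063
Node d (S = 20): V_d = 1/1.06·[0.6500·4.7830 + 0.3500·0.0000] = 2.9330
Node 0 (S = 25): V_0 = 1/1.06·[0.6500·11.5063 + 0.3500·2.9330] = 8.0242

$8.02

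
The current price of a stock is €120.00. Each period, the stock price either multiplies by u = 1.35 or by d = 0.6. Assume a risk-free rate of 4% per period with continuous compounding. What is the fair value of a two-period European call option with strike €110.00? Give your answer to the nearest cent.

€34.66

Risk-neutral probability p = (e^0.04 − 0.6)/(1.35 − 0.6) = 0.4408/0.7500 = 0.5877
Terminal stock prices: S_uu = 218.7, S_ud = 97.2, S_dd = 43.2
Terminal payoffs (S − K): max(108.7, 0) = 108.7, max(-12.8, 0) = 0, max(-66.8, 0) = 0
Node u (S = 162): V_u = e^(−0.04)·[0.5877·108.7000 + 0.4123·0.0000] = 61.3831
Node d (S = 72): V_d = e^(−0.04)·[0.5877·0.0000 + 0.4123·0.0000] = 0.0000
Node 0 (S = 120): V_0 = e^(−0.04)·[0.5877·61.3831 + 0.4123·0.0000] = 34.6631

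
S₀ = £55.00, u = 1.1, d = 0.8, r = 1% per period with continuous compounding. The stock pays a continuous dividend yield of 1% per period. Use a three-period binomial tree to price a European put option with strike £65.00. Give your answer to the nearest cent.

Per-period risk-free factor R = e^0.01 = 1.0101; dividend-adjusted growth = e^(0.01−0.01) = 1.0000.
Risk-neutral probability p = (1.0000 − 0.8)/(1.1 − 0.8) = 0.2000/0.3000 = 0.6667
Terminal stock prices: S_uuu = 73.21, S_uud = 53.24, S_udd = 38.72, S_ddd = 28.16
Terminal payoffs (K − S): max(-8.205, 0) = 0, max(11.76, 0) = 11.76, max(26.28, 0) = 26.28, max(36.84, 0) = 36.84
Node uu (S = 66.55): V_uu = e^(−0.01)·[0.6667·0.0000 + 0.3333·11.7600] = 3.8810
Node ud (S = 48.4): V_ud = e^(−0.01)·[0.6667·11.7600 + 0.3333·26.2800] = 16.4348
Node dd (S = 35.2): V_dd = e^(−0.01)·[0.6667·26.2800 + 0.3333·36.8400] = 29.5035
Node u (S = 60.5): V_u = e^(−0.01)·[0.6667·3.8810 + 0.3333·16.4348] = 7.9854
Node d (S = 44): V_d = e^(−0.01)·[0.6667·16.4348 + 0.3333·29.5035] = 20.5842
Node 0 (S = 55): V_0 = e^(−0.01)·[0.6667·7.9854 + 0.3333·20.5842] = 12.0637

£12.06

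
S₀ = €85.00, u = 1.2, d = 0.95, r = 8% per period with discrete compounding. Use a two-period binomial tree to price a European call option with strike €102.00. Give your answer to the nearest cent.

€4.73

Risk-neutral probability p = (1 + 0.08 − 0.95)/(1.2 − 0.95) = 0.1300/0.2500 = 0.5200
Terminal stock prices: S_uu = 122.4, S_ud = 96.9, S_dd = 76.71
Terminal payoffs (S − K): max(20.4, 0) = 20.4, max(-5.1, 0) = 0, max(-25.29, 0) = 0
Node u (S = 102): V_u = 1/1.08·[0.5200·20.4000 + 0.4800·0.0000] = 9.8222
Node d (S = 80.75): V_d = 1/1.08·[0.5200·0.0000 + 0.4800·0.0000] = 0.0000
Node 0 (S = 85): V_0 = 1/1.08·[0.5200·9.8222 + 0.4800·0.0000] = 4.7292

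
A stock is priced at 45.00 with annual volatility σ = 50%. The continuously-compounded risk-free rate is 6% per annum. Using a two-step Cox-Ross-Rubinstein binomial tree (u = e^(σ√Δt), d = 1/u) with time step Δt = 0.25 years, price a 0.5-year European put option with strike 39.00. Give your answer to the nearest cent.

3.22

CRR parameters: u = e^(σ√Δt) = e^(0.5·√0.25) = 1.2840, d = 1/u = 0.7788
Per-period rate: rΔt = 0.06·0.25 = 0.015, so R = e^0.015 = 1.0151
Risk-neutral probability p = (e^0.015 − 0.7788)/(1.2840 − 0.7788) = 0.2363/0.5052 = 0.4677
Terminal stock prices: S_uu = 74.19, S_ud = 45, S_dd = 27.29
Terminal payoffs (K − S): max(-35.19, 0) = 0, max(-6, 0) = 0, max(11.71, 0) = 11.71
Node u (S = 57.78): V_u = e^(−0.015)·[0.4677·0.0000 + 0.5323·0.0000] = 0.0000
Node d (S = 35.05): V_d = e^(−0.015)·[0.4677·0.0000 + 0.5323·11.7061] = 6.1380
Node 0 (S = 45): V_0 = e^(−0.015)·[0.4677·0.0000 + 0.5323·6.1380] = 3.2184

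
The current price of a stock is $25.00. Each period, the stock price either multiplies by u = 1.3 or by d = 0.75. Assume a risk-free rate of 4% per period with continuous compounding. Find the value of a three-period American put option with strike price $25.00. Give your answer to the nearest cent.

$3.64

Risk-neutral probability p = (e^0.04 − 0.75)/(1.3 − 0.75) = 0.2908/0.5500 = 0.5287
Terminal stock prices: S_uuu = 54.93, S_uud = 31.69, S_udd = 18.28, S_ddd = 10.55
Terminal payoffs (K − S): max(-29.93, 0) = 0, max(-6.688, 0) = 0, max(6.719, 0) = 6.719, max(14.45, 0) = 14.45
Node uu (S = 42.25): continuation = e^(−0.04)·[0.5287·0.0000 + 0.4713·0.0000] = 0.0000; exercise value = 0.0000 ≤ continuation, so V_uu = 0.0000
Node ud (S = 24.38): continuation = e^(−0.04)·[0.5287·0.0000 + 0.4713·6.7188] = 3.0421; exercise value = 0.6250 ≤ continuation, so V_ud = 3.0421
Node dd (S = 14.06): continuation = e^(−0.04)·[0.5287·6.7188 + 0.4713·14.4531] = 9.9572; exercise value = 10.9375 > continuation, so V_dd = 10.9375 (exercise)
Node u (S = 32.5): continuation = e^(−0.04)·[0.5287·0.0000 + 0.4713·3.0421] = 1.3774; exercise value = 0.0000 ≤ continuation, so V_u = 1.3774
Node d (S = 18.75): continuation = e^(−0.04)·[0.5287·3.0421 + 0.4713·10.9375] = 6.4976; exercise value = 6.2500 ≤ continuation, so V_d = 6.4976
Node 0 (S = 25): continuation = e^(−0.04)·[0.5287·1.3774 + 0.4713·6.4976] = 3.6417; exercise value = 0.0000 ≤ continuation, so V_0 = 3.6417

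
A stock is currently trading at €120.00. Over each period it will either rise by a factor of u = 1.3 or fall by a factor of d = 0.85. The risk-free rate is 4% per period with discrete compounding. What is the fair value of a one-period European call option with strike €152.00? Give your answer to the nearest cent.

€1.62

Risk-neutral probability p = (1 + 0.04 − 0.85)/(1.3 − 0.85) = 0.1900/0.4500 = 0.4222
Terminal stock prices: S_u = 156, S_d = 102
Terminal payoffs (S − K): max(4, 0) = 4, max(-50, 0) = 0
Node 0 (S = 120): V_0 = 1/1.04·[0.4222·4.0000 + 0.5778·0.0000] = 1.6239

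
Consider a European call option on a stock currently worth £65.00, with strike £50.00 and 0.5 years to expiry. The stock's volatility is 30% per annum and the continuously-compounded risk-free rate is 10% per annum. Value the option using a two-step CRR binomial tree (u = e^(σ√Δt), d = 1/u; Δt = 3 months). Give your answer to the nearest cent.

£17.80

CRR parameters: u = e^(σ√Δt) = e^(0.3·√0.25) = 1.1618, d = 1/u = 0.8607
Per-period rate: rΔt = 0.1·0.25 = 0.025, so R = e^0.025 = 1.0253
Risk-neutral probability p = (e^0.025 − 0.8607)/(1.1618 − 0.8607) = 0.1646/0.3011 = 0.5466
Terminal stock prices: S_uu = 87.74, S_ud = 65, S_dd = 48.15
Terminal payoffs (S − K): max(37.74, 0) = 37.74, max(15, 0) = 15, max(-1.847, 0) = 0
Node u (S = 75.52): V_u = e^(−0.025)·[0.5466·37.7408 + 0.4534·15.0000] = 26.7537
Node d (S = 55.95): V_d = e^(−0.025)·[0.5466·15.0000 + 0.4534·0.0000] = 7.9971
Node 0 (S = 65): V_0 = e^(−0.025)·[0.5466·26.7537 + 0.4534·7.9971] = 17.7996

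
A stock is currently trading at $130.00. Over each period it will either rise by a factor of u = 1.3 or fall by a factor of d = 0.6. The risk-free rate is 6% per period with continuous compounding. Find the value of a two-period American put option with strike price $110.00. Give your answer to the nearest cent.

Risk-neutral probability p = (e^0.06 − 0.6)/(1.3 − 0.6) = 0.4618/0.7000 = 0.6598
Terminal stock prices: S_uu = 219.7, S_ud = 101.4, S_dd = 46.8
Terminal payoffs (K − S): max(-109.7, 0) = 0, max(8.6, 0) = 8.6, max(63.2, 0) = 63.2
Node u (S = 169): continuation = e^(−0.06)·[0.6598·0.0000 + 0.3402·8.6000] = 2.7556; exercise value = 0.0000 ≤ continuation, so V_u = 2.7556
Node d (S = 78): continuation = e^(−0.06)·[0.6598·8.6000 + 0.3402·63.2000] = 25.5941; exercise value = 32.0000 > continuation, so V_d = 32.0000 (exercise)
Node 0 (S = 130): continuation = e^(−0.06)·[0.6598·2.7556 + 0.3402·32.0000] = 11.9656; exercise value = 0.0000 ≤ continuation, so V_0 = 11.9656

$11.97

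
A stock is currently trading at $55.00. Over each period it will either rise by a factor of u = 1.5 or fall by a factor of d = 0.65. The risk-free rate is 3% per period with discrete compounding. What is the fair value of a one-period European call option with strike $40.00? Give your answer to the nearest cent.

$18.45

Risk-neutral probability p = (1 + 0.03 − 0.65)/(1.5 − 0.65) = 0.3800/0.8500 = 0.4471
Terminal stock prices: S_u = 82.5, S_d = 35.75
Terminal payoffs (S − K): max(42.5, 0) = 42.5, max(-4.25, 0) = 0
Node 0 (S = 55): V_0 = 1/1.03·[0.4471·42.5000 + 0.5529·0.0000] = 18.4466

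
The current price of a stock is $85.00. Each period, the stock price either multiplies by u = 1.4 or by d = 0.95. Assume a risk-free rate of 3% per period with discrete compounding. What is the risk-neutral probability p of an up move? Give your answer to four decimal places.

Risk-neutral probability p = (1 + 0.03 − 0.95)/(1.4 − 0.95) = 0.0800/0.4500 = 0.1778

p = 0.1778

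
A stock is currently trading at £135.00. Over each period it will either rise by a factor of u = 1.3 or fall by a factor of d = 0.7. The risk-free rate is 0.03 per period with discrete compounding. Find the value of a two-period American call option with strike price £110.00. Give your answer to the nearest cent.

Risk-neutral probability p = (1 + 0.03 − 0.7)/(1.3 − 0.7) = 0.3300/0.6000 = 0.5500
Terminal stock prices: S_uu = 228.2, S_ud = 122.8, S_dd = 66.15
Terminal payoffs (S − K): max(118.2, 0) = 118.2, max(12.85, 0) = 12.85, max(-43.85, 0) = 0
Node u (S = 175.5): continuation = 1/1.03·[0.5500·118.1500 + 0.4500·12.8500] = 68.7039; exercise value = 65.5000 ≤ continuation, so V_u = 68.7039
Node d (S = 94.5): continuation = 1/1.03·[0.5500·12.8500 + 0.4500·0.0000] = 6.8617; exercise value = 0.0000 ≤ continuation, so V_d = 6.8617
Node 0 (S = 135): continuation = 1/1.03·[0.5500·68.7039 + 0.4500·6.8617] = 39.6843; exercise value = 25.0000 ≤ continuation, so V_0 = 39.6843

£39.68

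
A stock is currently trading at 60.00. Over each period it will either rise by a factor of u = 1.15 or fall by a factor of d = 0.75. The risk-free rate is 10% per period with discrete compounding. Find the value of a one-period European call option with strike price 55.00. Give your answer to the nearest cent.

Risk-neutral probability p = (1 + 0.1 − 0.75)/(1.15 − 0.75) = 0.3500/0.4000 = 0.8750
Terminal stock prices: S_u = 69, S_d = 45
Terminal payoffs (S − K): max(14, 0) = 14, max(-10, 0) = 0
Node 0 (S = 60): V_0 = 1/1.1·[0.8750·14.0000 + 0.1250·0.0000] = 11.1364

11.14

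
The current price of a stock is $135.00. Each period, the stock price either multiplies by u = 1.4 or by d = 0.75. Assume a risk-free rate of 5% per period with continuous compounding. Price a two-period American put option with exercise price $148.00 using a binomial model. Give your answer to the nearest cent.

$25.26

Risk-neutral probability p = (e^0.05 − 0.75)/(1.4 − 0.75) = 0.3013/0.6500 = 0.4635
Terminal stock prices: S_uu = 264.6, S_ud = 141.8, S_dd = 75.94
Terminal payoffs (K − S): max(-116.6, 0) = 0, max(6.25, 0) = 6.25, max(72.06, 0) = 72.06
Node u (S = 189): continuation = e^(−0.05)·[0.4635·0.0000 + 0.5365·6.2500] = 3.1896; exercise value = 0.0000 ≤ continuation, so V_u = 3.1896
Node d (S = 101.2): continuation = e^(−0.05)·[0.4635·6.2500 + 0.5365·72.0625] = 39.5320; exercise value = 46.7500 > continuation, so V_d = 46.7500 (exercise)
Node 0 (S = 135): continuation = e^(−0.05)·[0.4635·3.1896 + 0.5365·46.7500] = 25.2647; exercise value = 13.0000 ≤ continuation, so V_0 = 25.2647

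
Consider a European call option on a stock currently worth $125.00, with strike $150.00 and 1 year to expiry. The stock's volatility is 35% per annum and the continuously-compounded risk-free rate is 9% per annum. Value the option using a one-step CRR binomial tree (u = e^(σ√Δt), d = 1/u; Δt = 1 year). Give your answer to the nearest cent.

CRR parameters: u = e^(σ√Δt) = e^(0.35·√1) = 1.4191, d = 1/u = 0.7047
Per-period rate: rΔt = 0.09·1 = 0.09, so R = e^0.09 = 1.0942
Risk-neutral probability p = (e^0.09 − 0.7047)/(1.4191 − 0.7047) = 0.3895/0.7144 = 0.5452
Terminal stock prices: S_u = 177.4, S_d = 88.09
Terminal payoffs (S − K): max(27.38, 0) = 27.38, max(-61.91, 0) = 0
Node 0 (S = 125): V_0 = e^(−0.09)·[0.5452·27.3834 + 0.4548·0.0000] = 13.6447

$13.64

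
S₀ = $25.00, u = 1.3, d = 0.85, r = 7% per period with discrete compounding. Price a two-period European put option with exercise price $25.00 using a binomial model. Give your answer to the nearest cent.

$1.58

Risk-neutral probability p = (1 + 0.07 − 0.85)/(1.3 − 0.85) = 0.2200/0.4500 = 0.4889
Terminal stock prices: S_uu = 42.25, S_ud = 27.62, S_dd = 18.06
Terminal payoffs (K − S): max(-17.25, 0) = 0, max(-2.625, 0) = 0, max(6.938, 0) = 6.938
Node u (S = 32.5): V_u = 1/1.07·[0.4889·0.0000 + 0.5111·0.0000] = 0.0000
Node d (S = 21.25): V_d = 1/1.07·[0.4889·0.0000 + 0.5111·6.9375] = 3.3139
Node 0 (S = 25): V_0 = 1/1.07·[0.4889·0.0000 + 0.5111·3.3139] = 1.5829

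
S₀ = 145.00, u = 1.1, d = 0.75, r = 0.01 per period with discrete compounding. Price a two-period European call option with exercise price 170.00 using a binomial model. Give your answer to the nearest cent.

2.95

Risk-neutral probability p = (1 + 0.01 − 0.75)/(1.1 − 0.75) = 0.2600/0.3500 = 0.7429
Terminal stock prices: S_uu = 175.5, S_ud = 119.6, S_dd = 81.56
Terminal payoffs (S − K): max(5.45, 0) = 5.45, max(-50.38, 0) = 0, max(-88.44, 0) = 0
Node u (S = 159.5): V_u = 1/1.01·[0.7429·5.4500 + 0.2571·0.0000] = 4.0085
Node d (S = 108.8): V_d = 1/1.01·[0.7429·0.0000 + 0.2571·0.0000] = 0.0000
Node 0 (S = 145): V_0 = 1/1.01·[0.7429·4.0085 + 0.2571·0.0000] = 2.9483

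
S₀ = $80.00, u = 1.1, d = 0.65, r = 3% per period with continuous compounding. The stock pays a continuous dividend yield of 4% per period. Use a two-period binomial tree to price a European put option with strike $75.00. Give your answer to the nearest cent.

$8.51

Per-period risk-free factor R = e^0.03 = 1.0305; dividend-adjusted growth = e^(0.03−0.04) = 0.9900.
Risk-neutral probability p = (0.9900 − 0.65)/(1.1 − 0.65) = 0.3400/0.4500 = 0.7557
Terminal stock prices: S_uu = 96.8, S_ud = 57.2, S_dd = 33.8
Terminal payoffs (K − S): max(-21.8, 0) = 0, max(17.8, 0) = 17.8, max(41.2, 0) = 41.2
Node u (S = 88): V_u = e^(−0.03)·[0.7557·0.0000 + 0.2443·17.8000] = 4.2206
Node d (S = 52): V_d = e^(−0.03)·[0.7557·17.8000 + 0.2443·41.2000] = 22.8224
Node 0 (S = 80): V_0 = e^(−0.03)·[0.7557·4.2206 + 0.2443·22.8224] = 8.5066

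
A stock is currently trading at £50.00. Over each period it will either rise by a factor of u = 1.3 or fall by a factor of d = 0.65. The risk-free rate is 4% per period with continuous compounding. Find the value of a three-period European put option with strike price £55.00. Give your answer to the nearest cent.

Risk-neutral probability p = (e^0.04 − 0.65)/(1.3 − 0.65) = 0.3908/0.6500 = 0.6012
Terminal stock prices: S_uuu = 109.9, S_uud = 54.93, S_udd = 27.46, S_ddd = 13.73
Terminal payoffs (K − S): max(-54.85, 0) = 0, max(0.075, 0) = 0.075, max(27.54, 0) = 27.54, max(41.27, 0) = 41.27
Node uu (S = 84.5): V_uu = e^(−0.04)·[0.6012·0.0000 + 0.3988·0.0750] = 0.0287
Node ud (S = 42.25): V_ud = e^(−0.04)·[0.6012·0.0750 + 0.3988·27.5375] = 10.5934
Node dd (S = 21.13): V_dd = e^(−0.04)·[0.6012·27.5375 + 0.3988·41.2687] = 31.7184
Node u (S = 65): V_u = e^(−0.04)·[0.6012·0.0287 + 0.3988·10.5934] = 4.0751
Node d (S = 32.5): V_d = e^(−0.04)·[0.6012·10.5934 + 0.3988·31.7184] = 18.2714
Node 0 (S = 50): V_0 = e^(−0.04)·[0.6012·4.0751 + 0.3988·18.2714] = 9.3542

£9.35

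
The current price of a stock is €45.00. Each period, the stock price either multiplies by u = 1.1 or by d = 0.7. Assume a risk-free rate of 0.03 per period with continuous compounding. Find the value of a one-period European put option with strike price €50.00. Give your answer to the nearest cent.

€3.52

Risk-neutral probability p = (e^0.03 − 0.7)/(1.1 − 0.7) = 0.3305/0.4000 = 0.8261
Terminal stock prices: S_u = 49.5, S_d = 31.5
Terminal payoffs (K − S): max(0.5, 0) = 0.5, max(18.5, 0) = 18.5
Node 0 (S = 45): V_0 = e^(−0.03)·[0.8261·0.5000 + 0.1739·18.5000] = 3.5223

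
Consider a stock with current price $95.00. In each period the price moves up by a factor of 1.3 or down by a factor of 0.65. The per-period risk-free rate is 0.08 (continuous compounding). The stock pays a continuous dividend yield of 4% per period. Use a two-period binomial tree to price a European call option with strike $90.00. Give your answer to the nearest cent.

$21.73

Per-period risk-free factor R = e^0.08 = 1.0833; dividend-adjusted growth = e^(0.08−0.04) = 1.0408.
Risk-neutral probability p = (1.0408 − 0.65)/(1.3 − 0.65) = 0.3908/0.6500 = 0.6012
Terminal stock prices: S_uu = 160.6, S_ud = 80.28, S_dd = 40.14
Terminal payoffs (S − K): max(70.55, 0) = 70.55, max(-9.725, 0) = 0, max(-49.86, 0) = 0
Node u (S = 123.5): V_u = e^(−0.08)·[0.6012·70.5500 + 0.3988·0.0000] = 39.1567
Node d (S = 61.75): V_d = e^(−0.08)·[0.6012·0.0000 + 0.3988·0.0000] = 0.0000
Node 0 (S = 95): V_0 = e^(−0.08)·[0.6012·39.1567 + 0.3988·0.0000] = 21.7328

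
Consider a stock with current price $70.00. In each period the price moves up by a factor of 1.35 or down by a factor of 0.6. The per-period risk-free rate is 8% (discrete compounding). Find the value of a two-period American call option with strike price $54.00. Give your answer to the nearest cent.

$26.90

Risk-neutral probability p = (1 + 0.08 − 0.6)/(1.35 − 0.6) = 0.4800/0.7500 = 0.6400
Terminal stock prices: S_uu = 127.6, S_ud = 56.7, S_dd = 25.2
Terminal payoffs (S − K): max(73.58, 0) = 73.58, max(2.7, 0) = 2.7, max(-28.8, 0) = 0
Node u (S = 94.5): continuation = 1/1.08·[0.6400·73.5750 + 0.3600·2.7000] = 44.5000; exercise value = 40.5000 ≤ continuation, so V_u = 44.5000
Node d (S = 42): continuation = 1/1.08·[0.6400·2.7000 + 0.3600·0.0000] = 1.6000; exercise value = 0.0000 ≤ continuation, so V_d = 1.6000
Node 0 (S = 70): continuation = 1/1.08·[0.6400·44.5000 + 0.3600·1.6000] = 26.9037; exercise value = 16.0000 ≤ continuation, so V_0 = 26.9037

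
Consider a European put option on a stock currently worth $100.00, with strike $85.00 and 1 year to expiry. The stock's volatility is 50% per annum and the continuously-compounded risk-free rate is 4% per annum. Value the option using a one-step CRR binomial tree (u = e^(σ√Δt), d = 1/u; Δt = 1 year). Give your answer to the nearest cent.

CRR parameters: u = e^(σ√Δt) = e^(0.5·√1) = 1.6487, d = 1/u = 0.6065
Per-period rate: rΔt = 0.04·1 = 0.04, so R = e^0.04 = 1.0408
Risk-neutral probability p = (e^0.04 − 0.6065)/(1.6487 − 0.6065) = 0.4343/1.0422 = 0.4167
Terminal stock prices: S_u = 164.9, S_d = 60.65
Terminal payoffs (K − S): max(-79.87, 0) = 0, max(24.35, 0) = 24.35
Node 0 (S = 100): V_0 = e^(−0.04)·[0.4167·0.0000 + 0.5833·24.3469] = 13.6447

$13.64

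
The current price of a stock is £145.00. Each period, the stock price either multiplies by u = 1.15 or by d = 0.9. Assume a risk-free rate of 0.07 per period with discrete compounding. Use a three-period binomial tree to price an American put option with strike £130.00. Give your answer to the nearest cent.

Risk-neutral probability p = (1 + 0.07 − 0.9)/(1.15 − 0.9) = 0.1700/0.2500 = 0.6800
Terminal stock prices: S_uuu = 220.5, S_uud = 172.6, S_udd = 135.1, S_ddd = 105.7
Terminal payoffs (K − S): max(-90.53, 0) = 0, max(-42.59, 0) = 0, max(-5.067, 0) = 0, max(24.29, 0) = 24.29
Node uu (S = 191.8): continuation = 1/1.07·[0.6800·0.0000 + 0.3200·0.0000] = 0.0000; exercise value = 0.0000 ≤ continuation, so V_uu = 0.0000
Node ud (S = 150.1): continuation = 1/1.07·[0.6800·0.0000 + 0.3200·0.0000] = 0.0000; exercise value = 0.0000 ≤ continuation, so V_ud = 0.0000
Node dd (S = 117.5): continuation = 1/1.07·[0.6800·0.0000 + 0.3200·24.2950] = 7.2658; exercise value = 12.5500 > continuation, so V_dd = 12.5500 (exercise)
Node u (S = 166.8): continuation = 1/1.07·[0.6800·0.0000 + 0.3200·0.0000] = 0.0000; exercise value = 0.0000 ≤ continuation, so V_u = 0.0000
Node d (S = 130.5): continuation = 1/1.07·[0.6800·0.0000 + 0.3200·12.5500] = 3.7533; exercise value = 0.0000 ≤ continuation, so V_d = 3.7533
Node 0 (S = 145): continuation = 1/1.07·[0.6800·0.0000 + 0.3200·3.7533] = 1.1225; exercise value = 0.0000 ≤ continuation, so V_0 = 1.1225

£1.12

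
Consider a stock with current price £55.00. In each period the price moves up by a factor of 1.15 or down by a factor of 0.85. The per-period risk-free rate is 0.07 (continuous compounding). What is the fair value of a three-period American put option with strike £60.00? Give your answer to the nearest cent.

Risk-neutral probability p = (e^0.07 − 0.85)/(1.15 − 0.85) = 0.2225/0.3000 = 0.7417
Terminal stock prices: S_uuu = 83.65, S_uud = 61.83, S_udd = 45.7, S_ddd = 33.78
Terminal payoffs (K − S): max(-23.65, 0) = 0, max(-1.827, 0) = 0, max(14.3, 0) = 14.3, max(26.22, 0) = 26.22
Node uu (S = 72.74): continuation = e^(−0.07)·[0.7417·0.0000 + 0.2583·0.0000] = 0.0000; exercise value = 0.0000 ≤ continuation, so V_uu = 0.0000
Node ud (S = 53.76): continuation = e^(−0.07)·[0.7417·0.0000 + 0.2583·14.3019] = 3.4445; exercise value = 6.2375 > continuation, so V_ud = 6.2375 (exercise)
Node dd (S = 39.74): continuation = e^(−0.07)·[0.7417·14.3019 + 0.2583·26.2231] = 16.2061; exercise value = 20.2625 > continuation, so V_dd = 20.2625 (exercise)
Node u (S = 63.25): continuation = e^(−0.07)·[0.7417·0.0000 + 0.2583·6.2375] = 1.5023; exercise value = 0.0000 ≤ continuation, so V_u = 1.5023
Node d (S = 46.75): continuation = e^(−0.07)·[0.7417·6.2375 + 0.2583·20.2625] = 9.1936; exercise value = 13.2500 > continuation, so V_d = 13.2500 (exercise)
Node 0 (S = 55): continuation = e^(−0.07)·[0.7417·1.5023 + 0.2583·13.2500] = 4.2301; exercise value = 5.0000 > continuation, so V_0 = 5.0000 (exercise)

£5.00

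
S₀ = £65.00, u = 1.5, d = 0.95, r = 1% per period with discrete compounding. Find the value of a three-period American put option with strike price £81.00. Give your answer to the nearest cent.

£17.38

Risk-neutral probability p = (1 + 0.01 − 0.95)/(1.5 − 0.95) = 0.0600/0.5500 = 0.1091
Terminal stock prices: S_uuu = 219.4, S_uud = 138.9, S_udd = 87.99, S_ddd = 55.73
Terminal payoffs (K − S): max(-138.4, 0) = 0, max(-57.94, 0) = 0, max(-6.994, 0) = 0, max(25.27, 0) = 25.27
Node uu (S = 146.2): continuation = 1/1.01·[0.1091·0.0000 + 0.8909·0.0000] = 0.0000; exercise value = 0.0000 ≤ continuation, so V_uu = 0.0000
Node ud (S = 92.62): continuation = 1/1.01·[0.1091·0.0000 + 0.8909·0.0000] = 0.0000; exercise value = 0.0000 ≤ continuation, so V_ud = 0.0000
Node dd (S = 58.66): continuation = 1/1.01·[0.1091·0.0000 + 0.8909·25.2706] = 22.2909; exercise value = 22.3375 > continuation, so V_dd = 22.3375 (exercise)
Node u (S = 97.5): continuation = 1/1.01·[0.1091·0.0000 + 0.8909·0.0000] = 0.0000; exercise value = 0.0000 ≤ continuation, so V_u = 0.0000
Node d (S = 61.75): continuation = 1/1.01·[0.1091·0.0000 + 0.8909·22.3375] = 19.7036; exercise value = 19.2500 ≤ continuation, so V_d = 19.7036
Node 0 (S = 65): continuation = 1/1.01·[0.1091·0.0000 + 0.8909·19.7036] = 17.3804; exercise value = 16.0000 ≤ continuation, so V_0 = 17.3804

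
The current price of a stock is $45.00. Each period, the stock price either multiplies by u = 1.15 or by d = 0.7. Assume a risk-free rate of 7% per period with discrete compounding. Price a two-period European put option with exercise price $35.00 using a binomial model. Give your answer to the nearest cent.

$0.36

Risk-neutral probability p = (1 + 0.07 − 0.7)/(1.15 − 0.7) = 0.3700/0.4500 = 0.8222
Terminal stock prices: S_uu = 59.51, S_ud = 36.22, S_dd = 22.05
Terminal payoffs (K − S): max(-24.51, 0) = 0, max(-1.225, 0) = 0, max(12.95, 0) = 12.95
Node u (S = 51.75): V_u = 1/1.07·[0.8222·0.0000 + 0.1778·0.0000] = 0.0000
Node d (S = 31.5): V_d = 1/1.07·[0.8222·0.0000 + 0.1778·12.9500] = 2.1516
Node 0 (S = 45): V_0 = 1/1.07·[0.8222·0.0000 + 0.1778·2.1516] = 0.3575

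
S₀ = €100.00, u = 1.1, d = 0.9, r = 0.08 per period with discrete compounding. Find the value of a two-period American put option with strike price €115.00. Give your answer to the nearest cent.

Risk-neutral probability p = (1 + 0.08 − 0.9)/(1.1 − 0.9) = 0.1800/0.2000 = 0.9000
Terminal stock prices: S_uu = 121, S_ud = 99, S_dd = 81
Terminal payoffs (K − S): max(-6, 0) = 0, max(16, 0) = 16, max(34, 0) = 34
Node u (S = 110): continuation = 1/1.08·[0.9000·0.0000 + 0.1000·16.0000] = 1.4815; exercise value = 5.0000 > continuation, so V_u = 5.0000 (exercise)
Node d (S = 90): continuation = 1/1.08·[0.9000·16.0000 + 0.1000·34.0000] = 16.4815; exercise value = 25.0000 > continuation, so V_d = 25.0000 (exercise)
Node 0 (S = 100): continuation = 1/1.08·[0.9000·5.0000 + 0.1000·25.0000] = 6.4815; exercise value = 15.0000 > continuation, so V_0 = 15.0000 (exercise)

€15.00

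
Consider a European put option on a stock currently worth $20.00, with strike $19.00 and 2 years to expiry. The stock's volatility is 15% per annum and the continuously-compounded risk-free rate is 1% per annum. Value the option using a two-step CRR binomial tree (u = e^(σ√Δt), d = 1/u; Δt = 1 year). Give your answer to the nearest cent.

$1.04

CRR parameters: u = e^(σ√Δt) = e^(0.15·√1) = 1.1618, d = 1/u = 0.8607
Per-period rate: rΔt = 0.01·1 = 0.01, so R = e^0.01 = 1.0101
Risk-neutral probability p = (e^0.01 − 0.8607)/(1.1618 − 0.8607) = 0.1493/0.3011 = 0.4959
Terminal stock prices: S_uu = 27, S_ud = 20, S_dd = 14.82
Terminal payoffs (K − S): max(-7.997, 0) = 0, max(-1, 0) = 0, max(4.184, 0) = 4.184
Node u (S = 23.24): V_u = e^(−0.01)·[0.4959·0.0000 + 0.5041·0.0000] = 0.0000
Node d (S = 17.21): V_d = e^(−0.01)·[0.4959·0.0000 + 0.5041·4.1836] = 2.0878
Node 0 (S = 20): V_0 = e^(−0.01)·[0.4959·0.0000 + 0.5041·2.0878] = 1.0419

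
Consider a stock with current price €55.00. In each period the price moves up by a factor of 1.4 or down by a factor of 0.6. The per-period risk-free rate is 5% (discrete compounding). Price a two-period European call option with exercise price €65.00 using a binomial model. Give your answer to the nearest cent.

€12.28

Risk-neutral probability p = (1 + 0.05 − 0.6)/(1.4 − 0.6) = 0.4500/0.8000 = 0.5625
Terminal stock prices: S_uu = 107.8, S_ud = 46.2, S_dd = 19.8
Terminal payoffs (S − K): max(42.8, 0) = 42.8, max(-18.8, 0) = 0, max(-45.2, 0) = 0
Node u (S = 77): V_u = 1/1.05·[0.5625·42.8000 + 0.4375·0.0000] = 22.9286
Node d (S = 33): V_d = 1/1.05·[0.5625·0.0000 + 0.4375·0.0000] = 0.0000
Node 0 (S = 55): V_0 = 1/1.05·[0.5625·22.9286 + 0.4375·0.0000] = 12.2832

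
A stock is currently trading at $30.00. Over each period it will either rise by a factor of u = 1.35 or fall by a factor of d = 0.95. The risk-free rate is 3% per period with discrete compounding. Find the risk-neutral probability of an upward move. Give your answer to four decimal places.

p = 0.2000

Risk-neutral probability p = (1 + 0.03 − 0.95)/(1.35 − 0.95) = 0.0800/0.4000 = 0.2000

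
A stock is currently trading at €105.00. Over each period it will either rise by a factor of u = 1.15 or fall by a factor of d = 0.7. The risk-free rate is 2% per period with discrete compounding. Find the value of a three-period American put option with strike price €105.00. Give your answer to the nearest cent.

€14.04

Risk-neutral probability p = (1 + 0.02 − 0.7)/(1.15 − 0.7) = 0.3200/0.4500 = 0.7111
Terminal stock prices: S_uuu = 159.7, S_uud = 97.2, S_udd = 59.17, S_ddd = 36.01
Terminal payoffs (K − S): max(-54.69, 0) = 0, max(7.796, 0) = 7.796, max(45.83, 0) = 45.83, max(68.99, 0) = 68.99
Node uu (S = 138.9): continuation = 1/1.02·[0.7111·0.0000 + 0.2889·7.7963] = 2.2081; exercise value = 0.0000 ≤ continuation, so V_uu = 2.2081
Node ud (S = 84.52): continuation = 1/1.02·[0.7111·7.7963 + 0.2889·45.8325] = 18.4162; exercise value = 20.4750 > continuation, so V_ud = 20.4750 (exercise)
Node dd (S = 51.45): continuation = 1/1.02·[0.7111·45.8325 + 0.2889·68.9850] = 51.4912; exercise value = 53.5500 > continuation, so V_dd = 53.5500 (exercise)
Node u (S = 120.7): continuation = 1/1.02·[0.7111·2.2081 + 0.2889·20.4750] = 7.3384; exercise value = 0.0000 ≤ continuation, so V_u = 7.3384
Node d (S = 73.5): continuation = 1/1.02·[0.7111·20.4750 + 0.2889·53.5500] = 29.4412; exercise value = 31.5000 > continuation, so V_d = 31.5000 (exercise)
Node 0 (S = 105): continuation = 1/1.02·[0.7111·7.3384 + 0.2889·31.5000] = 14.0377; exercise value = 0.0000 ≤ continuation, so V_0 = 14.0377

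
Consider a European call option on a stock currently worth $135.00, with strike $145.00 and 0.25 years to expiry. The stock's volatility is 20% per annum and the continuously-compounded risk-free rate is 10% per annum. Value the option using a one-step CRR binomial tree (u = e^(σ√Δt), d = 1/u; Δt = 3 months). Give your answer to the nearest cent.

$2.46

CRR parameters: u = e^(σ√Δt) = e^(0.2·√0.25) = 1.1052, d = 1/u = 0.9048
Per-period rate: rΔt = 0.1·0.25 = 0.025, so R = e^0.025 = 1.0253
Risk-neutral probability p = (e^0.025 − 0.9048)/(1.1052 − 0.9048) = 0.1205/0.2003 = 0.6014
Terminal stock prices: S_u = 149.2, S_d = 122.2
Terminal payoffs (S − K): max(4.198, 0) = 4.198, max(-22.85, 0) = 0
Node 0 (S = 135): V_0 = e^(−0.025)·[0.6014·4.1981 + 0.3986·0.0000] = 2.4623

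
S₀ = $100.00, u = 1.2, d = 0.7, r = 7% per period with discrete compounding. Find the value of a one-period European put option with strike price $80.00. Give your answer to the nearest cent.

Risk-neutral probability p = (1 + 0.07 − 0.7)/(1.2 − 0.7) = 0.3700/0.5000 = 0.7400
Terminal stock prices: S_u = 120, S_d = 70
Terminal payoffs (K − S): max(-40, 0) = 0, max(10, 0) = 10
Node 0 (S = 100): V_0 = 1/1.07·[0.7400·0.0000 + 0.2600·10.0000] = 2.4299

$2.43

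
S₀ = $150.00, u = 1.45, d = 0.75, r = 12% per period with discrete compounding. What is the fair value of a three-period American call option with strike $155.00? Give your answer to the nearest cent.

$54.71

Risk-neutral probability p = (1 + 0.12 − 0.75)/(1.45 − 0.75) = 0.3700/0.7000 = 0.5286
Terminal stock prices: S_uuu = 457.3, S_uud = 236.5, S_udd = 122.3, S_ddd = 63.28
Terminal payoffs (S − K): max(302.3, 0) = 302.3, max(81.53, 0) = 81.53, max(-32.66, 0) = 0, max(-91.72, 0) = 0
Node uu (S = 315.4): continuation = 1/1.12·[0.5286·302.2937 + 0.4714·81.5312] = 176.9821; exercise value = 160.3750 ≤ continuation, so V_uu = 176.9821
Node ud (S = 163.1): continuation = 1/1.12·[0.5286·81.5312 + 0.4714·0.0000] = 38.4778; exercise value = 8.1250 ≤ continuation, so V_ud = 38.4778
Node dd (S = 84.38): continuation = 1/1.12·[0.5286·0.0000 + 0.4714·0.0000] = 0.0000; exercise value = 0.0000 ≤ continuation, so V_dd = 0.0000
Node u (S = 217.5): continuation = 1/1.12·[0.5286·176.9821 + 0.4714·38.4778] = 99.7207; exercise value = 62.5000 ≤ continuation, so V_u = 99.7207
Node d (S = 112.5): continuation = 1/1.12·[0.5286·38.4778 + 0.4714·0.0000] = 18.1591; exercise value = 0.0000 ≤ continuation, so V_d = 18.1591
Node 0 (S = 150): continuation = 1/1.12·[0.5286·99.7207 + 0.4714·18.1591] = 54.7056; exercise value = 0.0000 ≤ continuation, so V_0 = 54.7056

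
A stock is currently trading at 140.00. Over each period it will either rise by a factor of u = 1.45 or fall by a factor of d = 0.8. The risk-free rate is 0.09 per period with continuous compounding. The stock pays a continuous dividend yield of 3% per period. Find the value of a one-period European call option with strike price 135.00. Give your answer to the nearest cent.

25.03

Per-period risk-free factor R = e^0.09 = 1.0942; dividend-adjusted growth = e^(0.09−0.03) = 1.0618.
Risk-neutral probability p = (1.0618 − 0.8)/(1.45 − 0.8) = 0.2618/0.6500 = 0.4028
Terminal stock prices: S_u = 203, S_d = 112
Terminal payoffs (S − K): max(68, 0) = 68, max(-23, 0) = 0
Node 0 (S = 140): V_0 = e^(−0.09)·[0.4028·68.0000 + 0.5972·0.0000] = 25.0345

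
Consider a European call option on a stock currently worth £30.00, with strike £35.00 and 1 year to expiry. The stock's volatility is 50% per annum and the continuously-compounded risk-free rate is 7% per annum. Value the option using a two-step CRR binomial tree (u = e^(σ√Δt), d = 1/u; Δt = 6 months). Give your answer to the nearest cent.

£5.14

CRR parameters: u = e^(σ√Δt) = e^(0.5·√0.5) = 1.4241, d = 1/u = 0.7022
Per-period rate: rΔt = 0.07·0.5 = 0.035, so R = e^0.035 = 1.0356
Risk-neutral probability p = (e^0.035 − 0.7022)/(1.4241 − 0.7022) = 0.3334/0.7219 = 0.4619
Terminal stock prices: S_uu = 60.84, S_ud = 30, S_dd = 14.79
Terminal payoffs (S − K): max(25.84, 0) = 25.84, max(-5, 0) = 0, max(-20.21, 0) = 0
Node u (S = 42.72): V_u = e^(−0.035)·[0.4619·25.8434 + 0.5381·0.0000] = 11.5255
Node d (S = 21.07): V_d = e^(−0.035)·[0.4619·0.0000 + 0.5381·0.0000] = 0.0000
Node 0 (S = 30): V_0 = e^(−0.035)·[0.4619·11.5255 + 0.5381·0.0000] = 5.1401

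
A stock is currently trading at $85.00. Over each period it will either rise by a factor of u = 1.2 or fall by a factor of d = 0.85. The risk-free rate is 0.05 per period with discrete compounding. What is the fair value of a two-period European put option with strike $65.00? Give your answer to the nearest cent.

Risk-neutral probability p = (1 + 0.05 − 0.85)/(1.2 − 0.85) = 0.2000/0.3500 = 0.5714
Terminal stock prices: S_uu = 122.4, S_ud = 86.7, S_dd = 61.41
Terminal payoffs (K − S): max(-57.4, 0) = 0, max(-21.7, 0) = 0, max(3.588, 0) = 3.588
Node u (S = 102): V_u = 1/1.05·[0.5714·0.0000 + 0.4286·0.0000] = 0.0000
Node d (S = 72.25): V_d = 1/1.05·[0.5714·0.0000 + 0.4286·3.5875] = 1.4643
Node 0 (S = 85): V_0 = 1/1.05·[0.5714·0.0000 + 0.4286·1.4643] = 0.5977

$0.60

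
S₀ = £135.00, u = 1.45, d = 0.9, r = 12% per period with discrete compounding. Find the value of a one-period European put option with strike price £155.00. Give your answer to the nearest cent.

£17.95

Risk-neutral probability p = (1 + 0.12 − 0.9)/(1.45 − 0.9) = 0.2200/0.5500 = 0.4000
Terminal stock prices: S_u = 195.8, S_d = 121.5
Terminal payoffs (K − S): max(-40.75, 0) = 0, max(33.5, 0) = 33.5
Node 0 (S = 135): V_0 = 1/1.12·[0.4000·0.0000 + 0.6000·33.5000] = 17.9464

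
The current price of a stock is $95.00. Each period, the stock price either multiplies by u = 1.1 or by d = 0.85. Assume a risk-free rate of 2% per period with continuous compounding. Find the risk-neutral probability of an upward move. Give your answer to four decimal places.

Risk-neutral probability p = (e^0.02 − 0.85)/(1.1 − 0.85) = 0.1702/0.2500 = 0.6808

p = 0.6808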